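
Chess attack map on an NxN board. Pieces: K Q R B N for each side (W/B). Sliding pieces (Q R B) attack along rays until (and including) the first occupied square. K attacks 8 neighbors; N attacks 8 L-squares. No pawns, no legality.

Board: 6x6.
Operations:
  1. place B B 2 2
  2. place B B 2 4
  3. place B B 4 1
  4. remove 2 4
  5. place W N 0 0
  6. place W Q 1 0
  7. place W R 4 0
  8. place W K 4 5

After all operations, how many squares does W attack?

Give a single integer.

Answer: 21

Derivation:
Op 1: place BB@(2,2)
Op 2: place BB@(2,4)
Op 3: place BB@(4,1)
Op 4: remove (2,4)
Op 5: place WN@(0,0)
Op 6: place WQ@(1,0)
Op 7: place WR@(4,0)
Op 8: place WK@(4,5)
Per-piece attacks for W:
  WN@(0,0): attacks (1,2) (2,1)
  WQ@(1,0): attacks (1,1) (1,2) (1,3) (1,4) (1,5) (2,0) (3,0) (4,0) (0,0) (2,1) (3,2) (4,3) (5,4) (0,1) [ray(1,0) blocked at (4,0); ray(-1,0) blocked at (0,0)]
  WR@(4,0): attacks (4,1) (5,0) (3,0) (2,0) (1,0) [ray(0,1) blocked at (4,1); ray(-1,0) blocked at (1,0)]
  WK@(4,5): attacks (4,4) (5,5) (3,5) (5,4) (3,4)
Union (21 distinct): (0,0) (0,1) (1,0) (1,1) (1,2) (1,3) (1,4) (1,5) (2,0) (2,1) (3,0) (3,2) (3,4) (3,5) (4,0) (4,1) (4,3) (4,4) (5,0) (5,4) (5,5)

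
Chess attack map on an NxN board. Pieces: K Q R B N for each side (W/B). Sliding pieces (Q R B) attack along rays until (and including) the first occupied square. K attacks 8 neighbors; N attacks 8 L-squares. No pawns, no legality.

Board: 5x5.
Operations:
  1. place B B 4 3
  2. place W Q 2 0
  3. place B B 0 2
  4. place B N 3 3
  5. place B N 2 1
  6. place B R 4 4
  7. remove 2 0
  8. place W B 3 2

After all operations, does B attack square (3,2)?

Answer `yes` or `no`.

Answer: yes

Derivation:
Op 1: place BB@(4,3)
Op 2: place WQ@(2,0)
Op 3: place BB@(0,2)
Op 4: place BN@(3,3)
Op 5: place BN@(2,1)
Op 6: place BR@(4,4)
Op 7: remove (2,0)
Op 8: place WB@(3,2)
Per-piece attacks for B:
  BB@(0,2): attacks (1,3) (2,4) (1,1) (2,0)
  BN@(2,1): attacks (3,3) (4,2) (1,3) (0,2) (4,0) (0,0)
  BN@(3,3): attacks (1,4) (4,1) (2,1) (1,2)
  BB@(4,3): attacks (3,4) (3,2) [ray(-1,-1) blocked at (3,2)]
  BR@(4,4): attacks (4,3) (3,4) (2,4) (1,4) (0,4) [ray(0,-1) blocked at (4,3)]
B attacks (3,2): yes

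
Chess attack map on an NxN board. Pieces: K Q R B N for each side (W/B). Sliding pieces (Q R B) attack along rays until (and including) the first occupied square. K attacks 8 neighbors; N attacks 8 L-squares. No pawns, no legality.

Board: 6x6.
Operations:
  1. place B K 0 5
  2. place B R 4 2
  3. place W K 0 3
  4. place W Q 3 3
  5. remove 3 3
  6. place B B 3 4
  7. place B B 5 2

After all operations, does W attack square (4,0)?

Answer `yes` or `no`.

Op 1: place BK@(0,5)
Op 2: place BR@(4,2)
Op 3: place WK@(0,3)
Op 4: place WQ@(3,3)
Op 5: remove (3,3)
Op 6: place BB@(3,4)
Op 7: place BB@(5,2)
Per-piece attacks for W:
  WK@(0,3): attacks (0,4) (0,2) (1,3) (1,4) (1,2)
W attacks (4,0): no

Answer: no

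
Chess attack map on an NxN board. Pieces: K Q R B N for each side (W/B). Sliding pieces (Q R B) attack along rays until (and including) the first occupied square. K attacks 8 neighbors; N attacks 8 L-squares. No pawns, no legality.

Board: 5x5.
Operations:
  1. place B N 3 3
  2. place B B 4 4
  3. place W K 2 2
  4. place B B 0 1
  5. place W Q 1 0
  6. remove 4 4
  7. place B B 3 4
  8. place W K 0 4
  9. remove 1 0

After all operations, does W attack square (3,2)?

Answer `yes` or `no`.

Answer: yes

Derivation:
Op 1: place BN@(3,3)
Op 2: place BB@(4,4)
Op 3: place WK@(2,2)
Op 4: place BB@(0,1)
Op 5: place WQ@(1,0)
Op 6: remove (4,4)
Op 7: place BB@(3,4)
Op 8: place WK@(0,4)
Op 9: remove (1,0)
Per-piece attacks for W:
  WK@(0,4): attacks (0,3) (1,4) (1,3)
  WK@(2,2): attacks (2,3) (2,1) (3,2) (1,2) (3,3) (3,1) (1,3) (1,1)
W attacks (3,2): yes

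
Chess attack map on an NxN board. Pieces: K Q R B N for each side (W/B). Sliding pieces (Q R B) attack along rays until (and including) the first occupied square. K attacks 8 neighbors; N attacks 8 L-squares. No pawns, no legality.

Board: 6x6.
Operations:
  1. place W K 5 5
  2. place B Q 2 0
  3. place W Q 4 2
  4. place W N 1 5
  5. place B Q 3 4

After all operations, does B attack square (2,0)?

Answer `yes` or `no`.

Op 1: place WK@(5,5)
Op 2: place BQ@(2,0)
Op 3: place WQ@(4,2)
Op 4: place WN@(1,5)
Op 5: place BQ@(3,4)
Per-piece attacks for B:
  BQ@(2,0): attacks (2,1) (2,2) (2,3) (2,4) (2,5) (3,0) (4,0) (5,0) (1,0) (0,0) (3,1) (4,2) (1,1) (0,2) [ray(1,1) blocked at (4,2)]
  BQ@(3,4): attacks (3,5) (3,3) (3,2) (3,1) (3,0) (4,4) (5,4) (2,4) (1,4) (0,4) (4,5) (4,3) (5,2) (2,5) (2,3) (1,2) (0,1)
B attacks (2,0): no

Answer: no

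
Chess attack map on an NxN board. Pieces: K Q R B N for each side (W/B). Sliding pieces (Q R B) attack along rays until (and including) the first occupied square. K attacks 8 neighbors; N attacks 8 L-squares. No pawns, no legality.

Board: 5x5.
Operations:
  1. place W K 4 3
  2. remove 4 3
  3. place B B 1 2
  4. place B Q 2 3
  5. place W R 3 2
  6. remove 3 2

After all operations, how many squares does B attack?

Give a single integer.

Op 1: place WK@(4,3)
Op 2: remove (4,3)
Op 3: place BB@(1,2)
Op 4: place BQ@(2,3)
Op 5: place WR@(3,2)
Op 6: remove (3,2)
Per-piece attacks for B:
  BB@(1,2): attacks (2,3) (2,1) (3,0) (0,3) (0,1) [ray(1,1) blocked at (2,3)]
  BQ@(2,3): attacks (2,4) (2,2) (2,1) (2,0) (3,3) (4,3) (1,3) (0,3) (3,4) (3,2) (4,1) (1,4) (1,2) [ray(-1,-1) blocked at (1,2)]
Union (16 distinct): (0,1) (0,3) (1,2) (1,3) (1,4) (2,0) (2,1) (2,2) (2,3) (2,4) (3,0) (3,2) (3,3) (3,4) (4,1) (4,3)

Answer: 16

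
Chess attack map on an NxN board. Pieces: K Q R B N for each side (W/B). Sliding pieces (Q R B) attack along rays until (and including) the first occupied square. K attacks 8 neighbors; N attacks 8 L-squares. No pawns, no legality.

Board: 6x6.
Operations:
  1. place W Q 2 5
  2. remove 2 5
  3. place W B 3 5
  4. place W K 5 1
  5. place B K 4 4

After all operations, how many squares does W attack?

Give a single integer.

Op 1: place WQ@(2,5)
Op 2: remove (2,5)
Op 3: place WB@(3,5)
Op 4: place WK@(5,1)
Op 5: place BK@(4,4)
Per-piece attacks for W:
  WB@(3,5): attacks (4,4) (2,4) (1,3) (0,2) [ray(1,-1) blocked at (4,4)]
  WK@(5,1): attacks (5,2) (5,0) (4,1) (4,2) (4,0)
Union (9 distinct): (0,2) (1,3) (2,4) (4,0) (4,1) (4,2) (4,4) (5,0) (5,2)

Answer: 9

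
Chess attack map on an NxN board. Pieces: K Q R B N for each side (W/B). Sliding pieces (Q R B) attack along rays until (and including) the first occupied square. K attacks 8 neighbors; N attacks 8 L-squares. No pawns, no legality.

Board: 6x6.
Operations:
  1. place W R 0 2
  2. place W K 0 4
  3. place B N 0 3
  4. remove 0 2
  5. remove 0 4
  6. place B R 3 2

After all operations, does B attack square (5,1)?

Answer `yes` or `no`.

Op 1: place WR@(0,2)
Op 2: place WK@(0,4)
Op 3: place BN@(0,3)
Op 4: remove (0,2)
Op 5: remove (0,4)
Op 6: place BR@(3,2)
Per-piece attacks for B:
  BN@(0,3): attacks (1,5) (2,4) (1,1) (2,2)
  BR@(3,2): attacks (3,3) (3,4) (3,5) (3,1) (3,0) (4,2) (5,2) (2,2) (1,2) (0,2)
B attacks (5,1): no

Answer: no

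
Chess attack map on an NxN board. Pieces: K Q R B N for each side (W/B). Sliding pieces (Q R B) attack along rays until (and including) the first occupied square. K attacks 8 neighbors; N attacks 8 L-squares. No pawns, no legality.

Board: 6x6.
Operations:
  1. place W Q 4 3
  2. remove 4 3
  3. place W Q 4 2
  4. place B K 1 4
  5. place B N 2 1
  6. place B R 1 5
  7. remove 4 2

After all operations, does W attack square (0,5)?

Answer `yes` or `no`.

Answer: no

Derivation:
Op 1: place WQ@(4,3)
Op 2: remove (4,3)
Op 3: place WQ@(4,2)
Op 4: place BK@(1,4)
Op 5: place BN@(2,1)
Op 6: place BR@(1,5)
Op 7: remove (4,2)
Per-piece attacks for W:
W attacks (0,5): no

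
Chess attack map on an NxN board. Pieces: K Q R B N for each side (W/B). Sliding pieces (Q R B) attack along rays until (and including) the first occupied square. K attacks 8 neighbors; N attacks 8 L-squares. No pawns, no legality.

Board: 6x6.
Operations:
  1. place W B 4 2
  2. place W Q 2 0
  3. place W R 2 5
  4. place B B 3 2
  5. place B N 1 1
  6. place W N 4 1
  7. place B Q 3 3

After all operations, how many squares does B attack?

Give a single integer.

Op 1: place WB@(4,2)
Op 2: place WQ@(2,0)
Op 3: place WR@(2,5)
Op 4: place BB@(3,2)
Op 5: place BN@(1,1)
Op 6: place WN@(4,1)
Op 7: place BQ@(3,3)
Per-piece attacks for B:
  BN@(1,1): attacks (2,3) (3,2) (0,3) (3,0)
  BB@(3,2): attacks (4,3) (5,4) (4,1) (2,3) (1,4) (0,5) (2,1) (1,0) [ray(1,-1) blocked at (4,1)]
  BQ@(3,3): attacks (3,4) (3,5) (3,2) (4,3) (5,3) (2,3) (1,3) (0,3) (4,4) (5,5) (4,2) (2,4) (1,5) (2,2) (1,1) [ray(0,-1) blocked at (3,2); ray(1,-1) blocked at (4,2); ray(-1,-1) blocked at (1,1)]
Union (22 distinct): (0,3) (0,5) (1,0) (1,1) (1,3) (1,4) (1,5) (2,1) (2,2) (2,3) (2,4) (3,0) (3,2) (3,4) (3,5) (4,1) (4,2) (4,3) (4,4) (5,3) (5,4) (5,5)

Answer: 22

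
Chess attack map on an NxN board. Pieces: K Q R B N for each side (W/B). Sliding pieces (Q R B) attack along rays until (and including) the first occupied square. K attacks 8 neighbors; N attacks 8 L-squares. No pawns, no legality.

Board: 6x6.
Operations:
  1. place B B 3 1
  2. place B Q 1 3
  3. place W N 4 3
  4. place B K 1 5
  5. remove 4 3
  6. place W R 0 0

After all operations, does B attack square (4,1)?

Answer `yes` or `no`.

Op 1: place BB@(3,1)
Op 2: place BQ@(1,3)
Op 3: place WN@(4,3)
Op 4: place BK@(1,5)
Op 5: remove (4,3)
Op 6: place WR@(0,0)
Per-piece attacks for B:
  BQ@(1,3): attacks (1,4) (1,5) (1,2) (1,1) (1,0) (2,3) (3,3) (4,3) (5,3) (0,3) (2,4) (3,5) (2,2) (3,1) (0,4) (0,2) [ray(0,1) blocked at (1,5); ray(1,-1) blocked at (3,1)]
  BK@(1,5): attacks (1,4) (2,5) (0,5) (2,4) (0,4)
  BB@(3,1): attacks (4,2) (5,3) (4,0) (2,2) (1,3) (2,0) [ray(-1,1) blocked at (1,3)]
B attacks (4,1): no

Answer: no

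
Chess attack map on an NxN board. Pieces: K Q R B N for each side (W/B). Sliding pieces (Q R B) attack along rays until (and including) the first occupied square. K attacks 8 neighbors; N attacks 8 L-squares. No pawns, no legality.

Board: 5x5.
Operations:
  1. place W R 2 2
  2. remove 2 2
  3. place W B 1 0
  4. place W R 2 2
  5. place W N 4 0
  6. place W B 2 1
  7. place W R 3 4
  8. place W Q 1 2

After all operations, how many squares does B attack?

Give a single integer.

Op 1: place WR@(2,2)
Op 2: remove (2,2)
Op 3: place WB@(1,0)
Op 4: place WR@(2,2)
Op 5: place WN@(4,0)
Op 6: place WB@(2,1)
Op 7: place WR@(3,4)
Op 8: place WQ@(1,2)
Per-piece attacks for B:
Union (0 distinct): (none)

Answer: 0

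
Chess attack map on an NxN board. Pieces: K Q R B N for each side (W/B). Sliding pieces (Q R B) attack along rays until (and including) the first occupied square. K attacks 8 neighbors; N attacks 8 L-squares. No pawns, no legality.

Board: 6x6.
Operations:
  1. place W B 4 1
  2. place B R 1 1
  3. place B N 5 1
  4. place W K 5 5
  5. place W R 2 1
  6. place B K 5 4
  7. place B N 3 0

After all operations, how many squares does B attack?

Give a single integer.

Answer: 18

Derivation:
Op 1: place WB@(4,1)
Op 2: place BR@(1,1)
Op 3: place BN@(5,1)
Op 4: place WK@(5,5)
Op 5: place WR@(2,1)
Op 6: place BK@(5,4)
Op 7: place BN@(3,0)
Per-piece attacks for B:
  BR@(1,1): attacks (1,2) (1,3) (1,4) (1,5) (1,0) (2,1) (0,1) [ray(1,0) blocked at (2,1)]
  BN@(3,0): attacks (4,2) (5,1) (2,2) (1,1)
  BN@(5,1): attacks (4,3) (3,2) (3,0)
  BK@(5,4): attacks (5,5) (5,3) (4,4) (4,5) (4,3)
Union (18 distinct): (0,1) (1,0) (1,1) (1,2) (1,3) (1,4) (1,5) (2,1) (2,2) (3,0) (3,2) (4,2) (4,3) (4,4) (4,5) (5,1) (5,3) (5,5)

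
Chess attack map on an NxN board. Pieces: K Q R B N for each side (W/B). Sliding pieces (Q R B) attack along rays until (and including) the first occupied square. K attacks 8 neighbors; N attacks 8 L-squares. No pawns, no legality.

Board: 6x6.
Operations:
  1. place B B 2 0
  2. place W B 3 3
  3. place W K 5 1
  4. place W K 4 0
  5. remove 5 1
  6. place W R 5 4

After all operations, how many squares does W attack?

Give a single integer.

Answer: 18

Derivation:
Op 1: place BB@(2,0)
Op 2: place WB@(3,3)
Op 3: place WK@(5,1)
Op 4: place WK@(4,0)
Op 5: remove (5,1)
Op 6: place WR@(5,4)
Per-piece attacks for W:
  WB@(3,3): attacks (4,4) (5,5) (4,2) (5,1) (2,4) (1,5) (2,2) (1,1) (0,0)
  WK@(4,0): attacks (4,1) (5,0) (3,0) (5,1) (3,1)
  WR@(5,4): attacks (5,5) (5,3) (5,2) (5,1) (5,0) (4,4) (3,4) (2,4) (1,4) (0,4)
Union (18 distinct): (0,0) (0,4) (1,1) (1,4) (1,5) (2,2) (2,4) (3,0) (3,1) (3,4) (4,1) (4,2) (4,4) (5,0) (5,1) (5,2) (5,3) (5,5)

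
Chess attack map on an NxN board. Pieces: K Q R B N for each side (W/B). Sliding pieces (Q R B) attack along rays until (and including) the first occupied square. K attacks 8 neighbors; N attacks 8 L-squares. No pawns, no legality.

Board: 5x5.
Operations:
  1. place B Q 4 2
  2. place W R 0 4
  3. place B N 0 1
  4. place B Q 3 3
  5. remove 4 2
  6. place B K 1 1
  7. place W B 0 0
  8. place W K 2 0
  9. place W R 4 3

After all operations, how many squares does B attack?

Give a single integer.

Op 1: place BQ@(4,2)
Op 2: place WR@(0,4)
Op 3: place BN@(0,1)
Op 4: place BQ@(3,3)
Op 5: remove (4,2)
Op 6: place BK@(1,1)
Op 7: place WB@(0,0)
Op 8: place WK@(2,0)
Op 9: place WR@(4,3)
Per-piece attacks for B:
  BN@(0,1): attacks (1,3) (2,2) (2,0)
  BK@(1,1): attacks (1,2) (1,0) (2,1) (0,1) (2,2) (2,0) (0,2) (0,0)
  BQ@(3,3): attacks (3,4) (3,2) (3,1) (3,0) (4,3) (2,3) (1,3) (0,3) (4,4) (4,2) (2,4) (2,2) (1,1) [ray(1,0) blocked at (4,3); ray(-1,-1) blocked at (1,1)]
Union (20 distinct): (0,0) (0,1) (0,2) (0,3) (1,0) (1,1) (1,2) (1,3) (2,0) (2,1) (2,2) (2,3) (2,4) (3,0) (3,1) (3,2) (3,4) (4,2) (4,3) (4,4)

Answer: 20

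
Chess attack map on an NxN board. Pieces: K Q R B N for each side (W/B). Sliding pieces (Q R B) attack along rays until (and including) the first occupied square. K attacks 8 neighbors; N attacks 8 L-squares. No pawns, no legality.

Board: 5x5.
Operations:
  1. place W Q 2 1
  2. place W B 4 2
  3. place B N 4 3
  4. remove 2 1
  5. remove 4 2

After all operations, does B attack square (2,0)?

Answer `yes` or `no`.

Op 1: place WQ@(2,1)
Op 2: place WB@(4,2)
Op 3: place BN@(4,3)
Op 4: remove (2,1)
Op 5: remove (4,2)
Per-piece attacks for B:
  BN@(4,3): attacks (2,4) (3,1) (2,2)
B attacks (2,0): no

Answer: no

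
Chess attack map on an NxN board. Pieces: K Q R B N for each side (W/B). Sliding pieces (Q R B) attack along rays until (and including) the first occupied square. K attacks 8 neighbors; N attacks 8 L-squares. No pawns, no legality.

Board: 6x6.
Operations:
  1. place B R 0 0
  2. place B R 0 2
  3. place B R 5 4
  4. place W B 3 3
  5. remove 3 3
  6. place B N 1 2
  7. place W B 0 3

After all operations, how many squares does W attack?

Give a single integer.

Answer: 3

Derivation:
Op 1: place BR@(0,0)
Op 2: place BR@(0,2)
Op 3: place BR@(5,4)
Op 4: place WB@(3,3)
Op 5: remove (3,3)
Op 6: place BN@(1,2)
Op 7: place WB@(0,3)
Per-piece attacks for W:
  WB@(0,3): attacks (1,4) (2,5) (1,2) [ray(1,-1) blocked at (1,2)]
Union (3 distinct): (1,2) (1,4) (2,5)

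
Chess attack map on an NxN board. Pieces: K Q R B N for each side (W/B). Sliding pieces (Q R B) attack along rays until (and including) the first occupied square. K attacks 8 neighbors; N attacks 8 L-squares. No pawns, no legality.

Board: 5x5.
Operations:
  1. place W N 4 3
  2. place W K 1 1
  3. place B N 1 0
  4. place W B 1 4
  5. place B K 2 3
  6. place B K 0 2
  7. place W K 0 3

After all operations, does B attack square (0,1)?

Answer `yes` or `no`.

Answer: yes

Derivation:
Op 1: place WN@(4,3)
Op 2: place WK@(1,1)
Op 3: place BN@(1,0)
Op 4: place WB@(1,4)
Op 5: place BK@(2,3)
Op 6: place BK@(0,2)
Op 7: place WK@(0,3)
Per-piece attacks for B:
  BK@(0,2): attacks (0,3) (0,1) (1,2) (1,3) (1,1)
  BN@(1,0): attacks (2,2) (3,1) (0,2)
  BK@(2,3): attacks (2,4) (2,2) (3,3) (1,3) (3,4) (3,2) (1,4) (1,2)
B attacks (0,1): yes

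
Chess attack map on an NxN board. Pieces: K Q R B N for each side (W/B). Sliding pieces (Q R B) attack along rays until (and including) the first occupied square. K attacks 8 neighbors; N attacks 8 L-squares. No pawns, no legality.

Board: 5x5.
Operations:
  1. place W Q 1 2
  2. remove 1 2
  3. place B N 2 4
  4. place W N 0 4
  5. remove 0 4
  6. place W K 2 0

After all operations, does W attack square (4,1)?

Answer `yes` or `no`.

Op 1: place WQ@(1,2)
Op 2: remove (1,2)
Op 3: place BN@(2,4)
Op 4: place WN@(0,4)
Op 5: remove (0,4)
Op 6: place WK@(2,0)
Per-piece attacks for W:
  WK@(2,0): attacks (2,1) (3,0) (1,0) (3,1) (1,1)
W attacks (4,1): no

Answer: no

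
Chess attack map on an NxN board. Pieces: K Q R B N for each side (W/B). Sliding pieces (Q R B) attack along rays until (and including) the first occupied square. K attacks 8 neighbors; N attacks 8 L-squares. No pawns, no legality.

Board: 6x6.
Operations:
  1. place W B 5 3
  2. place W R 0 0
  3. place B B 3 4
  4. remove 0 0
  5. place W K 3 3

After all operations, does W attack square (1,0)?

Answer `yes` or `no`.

Answer: no

Derivation:
Op 1: place WB@(5,3)
Op 2: place WR@(0,0)
Op 3: place BB@(3,4)
Op 4: remove (0,0)
Op 5: place WK@(3,3)
Per-piece attacks for W:
  WK@(3,3): attacks (3,4) (3,2) (4,3) (2,3) (4,4) (4,2) (2,4) (2,2)
  WB@(5,3): attacks (4,4) (3,5) (4,2) (3,1) (2,0)
W attacks (1,0): no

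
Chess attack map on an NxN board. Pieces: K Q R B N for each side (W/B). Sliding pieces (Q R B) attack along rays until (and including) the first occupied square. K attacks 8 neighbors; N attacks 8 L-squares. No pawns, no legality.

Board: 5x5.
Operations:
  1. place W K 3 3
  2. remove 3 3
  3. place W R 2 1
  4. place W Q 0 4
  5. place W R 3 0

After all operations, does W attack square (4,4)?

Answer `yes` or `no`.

Answer: yes

Derivation:
Op 1: place WK@(3,3)
Op 2: remove (3,3)
Op 3: place WR@(2,1)
Op 4: place WQ@(0,4)
Op 5: place WR@(3,0)
Per-piece attacks for W:
  WQ@(0,4): attacks (0,3) (0,2) (0,1) (0,0) (1,4) (2,4) (3,4) (4,4) (1,3) (2,2) (3,1) (4,0)
  WR@(2,1): attacks (2,2) (2,3) (2,4) (2,0) (3,1) (4,1) (1,1) (0,1)
  WR@(3,0): attacks (3,1) (3,2) (3,3) (3,4) (4,0) (2,0) (1,0) (0,0)
W attacks (4,4): yes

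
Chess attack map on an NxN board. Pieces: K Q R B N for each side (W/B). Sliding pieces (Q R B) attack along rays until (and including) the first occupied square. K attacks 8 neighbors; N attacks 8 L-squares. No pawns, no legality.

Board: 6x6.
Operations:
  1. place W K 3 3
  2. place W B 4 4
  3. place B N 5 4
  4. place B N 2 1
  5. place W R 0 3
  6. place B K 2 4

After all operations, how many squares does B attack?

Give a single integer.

Answer: 12

Derivation:
Op 1: place WK@(3,3)
Op 2: place WB@(4,4)
Op 3: place BN@(5,4)
Op 4: place BN@(2,1)
Op 5: place WR@(0,3)
Op 6: place BK@(2,4)
Per-piece attacks for B:
  BN@(2,1): attacks (3,3) (4,2) (1,3) (0,2) (4,0) (0,0)
  BK@(2,4): attacks (2,5) (2,3) (3,4) (1,4) (3,5) (3,3) (1,5) (1,3)
  BN@(5,4): attacks (3,5) (4,2) (3,3)
Union (12 distinct): (0,0) (0,2) (1,3) (1,4) (1,5) (2,3) (2,5) (3,3) (3,4) (3,5) (4,0) (4,2)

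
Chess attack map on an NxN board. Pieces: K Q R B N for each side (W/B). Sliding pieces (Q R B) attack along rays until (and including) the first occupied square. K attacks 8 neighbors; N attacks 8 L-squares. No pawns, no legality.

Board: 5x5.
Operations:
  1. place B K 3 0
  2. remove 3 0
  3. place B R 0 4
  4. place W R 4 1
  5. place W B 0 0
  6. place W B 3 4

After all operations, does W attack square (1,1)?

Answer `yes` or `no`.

Op 1: place BK@(3,0)
Op 2: remove (3,0)
Op 3: place BR@(0,4)
Op 4: place WR@(4,1)
Op 5: place WB@(0,0)
Op 6: place WB@(3,4)
Per-piece attacks for W:
  WB@(0,0): attacks (1,1) (2,2) (3,3) (4,4)
  WB@(3,4): attacks (4,3) (2,3) (1,2) (0,1)
  WR@(4,1): attacks (4,2) (4,3) (4,4) (4,0) (3,1) (2,1) (1,1) (0,1)
W attacks (1,1): yes

Answer: yes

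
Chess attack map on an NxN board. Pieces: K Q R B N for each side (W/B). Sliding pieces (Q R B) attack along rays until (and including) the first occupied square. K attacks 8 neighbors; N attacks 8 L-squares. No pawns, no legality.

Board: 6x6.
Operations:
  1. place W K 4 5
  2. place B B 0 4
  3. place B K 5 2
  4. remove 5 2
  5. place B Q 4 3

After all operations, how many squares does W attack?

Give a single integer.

Answer: 5

Derivation:
Op 1: place WK@(4,5)
Op 2: place BB@(0,4)
Op 3: place BK@(5,2)
Op 4: remove (5,2)
Op 5: place BQ@(4,3)
Per-piece attacks for W:
  WK@(4,5): attacks (4,4) (5,5) (3,5) (5,4) (3,4)
Union (5 distinct): (3,4) (3,5) (4,4) (5,4) (5,5)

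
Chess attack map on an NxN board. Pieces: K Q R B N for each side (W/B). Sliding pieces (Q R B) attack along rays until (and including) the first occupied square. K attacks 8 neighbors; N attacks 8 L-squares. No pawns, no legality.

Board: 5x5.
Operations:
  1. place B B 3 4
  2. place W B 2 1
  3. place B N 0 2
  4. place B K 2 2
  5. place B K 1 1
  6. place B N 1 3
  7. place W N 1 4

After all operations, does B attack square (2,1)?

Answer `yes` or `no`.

Op 1: place BB@(3,4)
Op 2: place WB@(2,1)
Op 3: place BN@(0,2)
Op 4: place BK@(2,2)
Op 5: place BK@(1,1)
Op 6: place BN@(1,3)
Op 7: place WN@(1,4)
Per-piece attacks for B:
  BN@(0,2): attacks (1,4) (2,3) (1,0) (2,1)
  BK@(1,1): attacks (1,2) (1,0) (2,1) (0,1) (2,2) (2,0) (0,2) (0,0)
  BN@(1,3): attacks (3,4) (2,1) (3,2) (0,1)
  BK@(2,2): attacks (2,3) (2,1) (3,2) (1,2) (3,3) (3,1) (1,3) (1,1)
  BB@(3,4): attacks (4,3) (2,3) (1,2) (0,1)
B attacks (2,1): yes

Answer: yes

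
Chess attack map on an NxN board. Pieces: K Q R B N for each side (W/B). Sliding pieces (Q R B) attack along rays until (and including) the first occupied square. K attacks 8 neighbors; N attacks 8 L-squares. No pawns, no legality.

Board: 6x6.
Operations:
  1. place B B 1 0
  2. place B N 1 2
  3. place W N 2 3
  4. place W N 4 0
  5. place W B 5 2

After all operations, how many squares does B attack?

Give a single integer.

Op 1: place BB@(1,0)
Op 2: place BN@(1,2)
Op 3: place WN@(2,3)
Op 4: place WN@(4,0)
Op 5: place WB@(5,2)
Per-piece attacks for B:
  BB@(1,0): attacks (2,1) (3,2) (4,3) (5,4) (0,1)
  BN@(1,2): attacks (2,4) (3,3) (0,4) (2,0) (3,1) (0,0)
Union (11 distinct): (0,0) (0,1) (0,4) (2,0) (2,1) (2,4) (3,1) (3,2) (3,3) (4,3) (5,4)

Answer: 11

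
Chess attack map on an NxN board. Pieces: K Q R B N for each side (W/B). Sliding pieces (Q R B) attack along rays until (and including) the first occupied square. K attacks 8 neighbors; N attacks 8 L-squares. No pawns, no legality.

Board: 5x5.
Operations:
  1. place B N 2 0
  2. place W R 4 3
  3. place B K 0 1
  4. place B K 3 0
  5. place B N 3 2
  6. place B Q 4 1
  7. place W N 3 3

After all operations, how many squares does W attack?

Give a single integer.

Answer: 7

Derivation:
Op 1: place BN@(2,0)
Op 2: place WR@(4,3)
Op 3: place BK@(0,1)
Op 4: place BK@(3,0)
Op 5: place BN@(3,2)
Op 6: place BQ@(4,1)
Op 7: place WN@(3,3)
Per-piece attacks for W:
  WN@(3,3): attacks (1,4) (4,1) (2,1) (1,2)
  WR@(4,3): attacks (4,4) (4,2) (4,1) (3,3) [ray(0,-1) blocked at (4,1); ray(-1,0) blocked at (3,3)]
Union (7 distinct): (1,2) (1,4) (2,1) (3,3) (4,1) (4,2) (4,4)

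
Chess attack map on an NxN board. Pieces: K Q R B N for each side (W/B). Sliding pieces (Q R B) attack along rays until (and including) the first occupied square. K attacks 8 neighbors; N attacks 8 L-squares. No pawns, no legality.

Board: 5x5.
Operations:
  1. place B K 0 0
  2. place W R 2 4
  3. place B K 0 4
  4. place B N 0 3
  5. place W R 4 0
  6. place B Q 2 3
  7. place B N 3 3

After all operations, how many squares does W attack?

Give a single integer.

Op 1: place BK@(0,0)
Op 2: place WR@(2,4)
Op 3: place BK@(0,4)
Op 4: place BN@(0,3)
Op 5: place WR@(4,0)
Op 6: place BQ@(2,3)
Op 7: place BN@(3,3)
Per-piece attacks for W:
  WR@(2,4): attacks (2,3) (3,4) (4,4) (1,4) (0,4) [ray(0,-1) blocked at (2,3); ray(-1,0) blocked at (0,4)]
  WR@(4,0): attacks (4,1) (4,2) (4,3) (4,4) (3,0) (2,0) (1,0) (0,0) [ray(-1,0) blocked at (0,0)]
Union (12 distinct): (0,0) (0,4) (1,0) (1,4) (2,0) (2,3) (3,0) (3,4) (4,1) (4,2) (4,3) (4,4)

Answer: 12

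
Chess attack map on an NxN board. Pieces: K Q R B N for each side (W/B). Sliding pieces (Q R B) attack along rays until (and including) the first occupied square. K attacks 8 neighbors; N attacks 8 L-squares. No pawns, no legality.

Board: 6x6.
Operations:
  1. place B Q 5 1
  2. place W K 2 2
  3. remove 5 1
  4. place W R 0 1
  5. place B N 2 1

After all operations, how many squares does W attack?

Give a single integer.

Op 1: place BQ@(5,1)
Op 2: place WK@(2,2)
Op 3: remove (5,1)
Op 4: place WR@(0,1)
Op 5: place BN@(2,1)
Per-piece attacks for W:
  WR@(0,1): attacks (0,2) (0,3) (0,4) (0,5) (0,0) (1,1) (2,1) [ray(1,0) blocked at (2,1)]
  WK@(2,2): attacks (2,3) (2,1) (3,2) (1,2) (3,3) (3,1) (1,3) (1,1)
Union (13 distinct): (0,0) (0,2) (0,3) (0,4) (0,5) (1,1) (1,2) (1,3) (2,1) (2,3) (3,1) (3,2) (3,3)

Answer: 13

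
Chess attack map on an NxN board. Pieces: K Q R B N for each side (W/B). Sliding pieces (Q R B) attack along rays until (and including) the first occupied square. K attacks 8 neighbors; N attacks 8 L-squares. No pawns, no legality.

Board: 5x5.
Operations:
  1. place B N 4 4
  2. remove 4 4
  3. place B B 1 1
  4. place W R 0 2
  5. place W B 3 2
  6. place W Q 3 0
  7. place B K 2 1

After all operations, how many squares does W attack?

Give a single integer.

Op 1: place BN@(4,4)
Op 2: remove (4,4)
Op 3: place BB@(1,1)
Op 4: place WR@(0,2)
Op 5: place WB@(3,2)
Op 6: place WQ@(3,0)
Op 7: place BK@(2,1)
Per-piece attacks for W:
  WR@(0,2): attacks (0,3) (0,4) (0,1) (0,0) (1,2) (2,2) (3,2) [ray(1,0) blocked at (3,2)]
  WQ@(3,0): attacks (3,1) (3,2) (4,0) (2,0) (1,0) (0,0) (4,1) (2,1) [ray(0,1) blocked at (3,2); ray(-1,1) blocked at (2,1)]
  WB@(3,2): attacks (4,3) (4,1) (2,3) (1,4) (2,1) [ray(-1,-1) blocked at (2,1)]
Union (16 distinct): (0,0) (0,1) (0,3) (0,4) (1,0) (1,2) (1,4) (2,0) (2,1) (2,2) (2,3) (3,1) (3,2) (4,0) (4,1) (4,3)

Answer: 16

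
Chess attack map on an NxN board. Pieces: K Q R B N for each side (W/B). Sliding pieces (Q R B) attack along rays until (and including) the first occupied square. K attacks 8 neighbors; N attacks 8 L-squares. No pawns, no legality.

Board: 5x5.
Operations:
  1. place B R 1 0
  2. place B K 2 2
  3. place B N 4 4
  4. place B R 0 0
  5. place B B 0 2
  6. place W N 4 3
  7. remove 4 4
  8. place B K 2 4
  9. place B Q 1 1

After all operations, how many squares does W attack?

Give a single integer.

Answer: 3

Derivation:
Op 1: place BR@(1,0)
Op 2: place BK@(2,2)
Op 3: place BN@(4,4)
Op 4: place BR@(0,0)
Op 5: place BB@(0,2)
Op 6: place WN@(4,3)
Op 7: remove (4,4)
Op 8: place BK@(2,4)
Op 9: place BQ@(1,1)
Per-piece attacks for W:
  WN@(4,3): attacks (2,4) (3,1) (2,2)
Union (3 distinct): (2,2) (2,4) (3,1)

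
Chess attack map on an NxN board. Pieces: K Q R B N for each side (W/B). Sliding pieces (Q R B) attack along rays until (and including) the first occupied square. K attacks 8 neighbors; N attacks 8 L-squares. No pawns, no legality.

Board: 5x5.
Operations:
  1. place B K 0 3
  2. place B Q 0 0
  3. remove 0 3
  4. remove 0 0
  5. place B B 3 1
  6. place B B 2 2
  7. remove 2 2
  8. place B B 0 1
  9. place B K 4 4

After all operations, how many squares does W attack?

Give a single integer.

Op 1: place BK@(0,3)
Op 2: place BQ@(0,0)
Op 3: remove (0,3)
Op 4: remove (0,0)
Op 5: place BB@(3,1)
Op 6: place BB@(2,2)
Op 7: remove (2,2)
Op 8: place BB@(0,1)
Op 9: place BK@(4,4)
Per-piece attacks for W:
Union (0 distinct): (none)

Answer: 0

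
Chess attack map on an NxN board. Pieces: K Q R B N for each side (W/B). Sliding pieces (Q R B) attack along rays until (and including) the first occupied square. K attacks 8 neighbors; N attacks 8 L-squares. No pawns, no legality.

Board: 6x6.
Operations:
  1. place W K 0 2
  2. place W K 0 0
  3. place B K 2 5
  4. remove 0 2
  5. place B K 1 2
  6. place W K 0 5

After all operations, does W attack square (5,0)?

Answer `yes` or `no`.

Op 1: place WK@(0,2)
Op 2: place WK@(0,0)
Op 3: place BK@(2,5)
Op 4: remove (0,2)
Op 5: place BK@(1,2)
Op 6: place WK@(0,5)
Per-piece attacks for W:
  WK@(0,0): attacks (0,1) (1,0) (1,1)
  WK@(0,5): attacks (0,4) (1,5) (1,4)
W attacks (5,0): no

Answer: no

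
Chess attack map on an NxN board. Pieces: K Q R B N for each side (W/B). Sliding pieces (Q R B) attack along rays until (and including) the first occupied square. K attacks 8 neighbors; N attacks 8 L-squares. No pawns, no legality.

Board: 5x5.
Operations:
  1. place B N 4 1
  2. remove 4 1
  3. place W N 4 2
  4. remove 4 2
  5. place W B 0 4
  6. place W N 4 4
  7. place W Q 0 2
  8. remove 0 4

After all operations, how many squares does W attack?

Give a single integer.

Answer: 13

Derivation:
Op 1: place BN@(4,1)
Op 2: remove (4,1)
Op 3: place WN@(4,2)
Op 4: remove (4,2)
Op 5: place WB@(0,4)
Op 6: place WN@(4,4)
Op 7: place WQ@(0,2)
Op 8: remove (0,4)
Per-piece attacks for W:
  WQ@(0,2): attacks (0,3) (0,4) (0,1) (0,0) (1,2) (2,2) (3,2) (4,2) (1,3) (2,4) (1,1) (2,0)
  WN@(4,4): attacks (3,2) (2,3)
Union (13 distinct): (0,0) (0,1) (0,3) (0,4) (1,1) (1,2) (1,3) (2,0) (2,2) (2,3) (2,4) (3,2) (4,2)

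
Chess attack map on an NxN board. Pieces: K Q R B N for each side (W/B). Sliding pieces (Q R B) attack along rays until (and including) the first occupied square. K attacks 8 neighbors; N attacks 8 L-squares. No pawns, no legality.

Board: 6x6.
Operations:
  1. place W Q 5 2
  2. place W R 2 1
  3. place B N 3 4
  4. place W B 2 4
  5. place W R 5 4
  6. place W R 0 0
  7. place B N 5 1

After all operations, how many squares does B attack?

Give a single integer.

Answer: 9

Derivation:
Op 1: place WQ@(5,2)
Op 2: place WR@(2,1)
Op 3: place BN@(3,4)
Op 4: place WB@(2,4)
Op 5: place WR@(5,4)
Op 6: place WR@(0,0)
Op 7: place BN@(5,1)
Per-piece attacks for B:
  BN@(3,4): attacks (5,5) (1,5) (4,2) (5,3) (2,2) (1,3)
  BN@(5,1): attacks (4,3) (3,2) (3,0)
Union (9 distinct): (1,3) (1,5) (2,2) (3,0) (3,2) (4,2) (4,3) (5,3) (5,5)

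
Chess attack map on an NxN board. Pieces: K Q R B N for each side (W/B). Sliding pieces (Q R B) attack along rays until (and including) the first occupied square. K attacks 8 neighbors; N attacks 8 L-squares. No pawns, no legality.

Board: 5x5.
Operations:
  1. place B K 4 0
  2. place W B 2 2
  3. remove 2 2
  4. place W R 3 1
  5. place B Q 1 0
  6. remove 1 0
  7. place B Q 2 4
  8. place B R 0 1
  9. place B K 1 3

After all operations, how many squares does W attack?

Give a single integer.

Op 1: place BK@(4,0)
Op 2: place WB@(2,2)
Op 3: remove (2,2)
Op 4: place WR@(3,1)
Op 5: place BQ@(1,0)
Op 6: remove (1,0)
Op 7: place BQ@(2,4)
Op 8: place BR@(0,1)
Op 9: place BK@(1,3)
Per-piece attacks for W:
  WR@(3,1): attacks (3,2) (3,3) (3,4) (3,0) (4,1) (2,1) (1,1) (0,1) [ray(-1,0) blocked at (0,1)]
Union (8 distinct): (0,1) (1,1) (2,1) (3,0) (3,2) (3,3) (3,4) (4,1)

Answer: 8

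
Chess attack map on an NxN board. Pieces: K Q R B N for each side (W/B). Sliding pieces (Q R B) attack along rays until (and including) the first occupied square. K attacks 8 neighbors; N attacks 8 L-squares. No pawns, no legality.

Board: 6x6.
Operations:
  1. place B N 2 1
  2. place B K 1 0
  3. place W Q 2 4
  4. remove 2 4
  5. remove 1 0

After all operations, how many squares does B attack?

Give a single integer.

Answer: 6

Derivation:
Op 1: place BN@(2,1)
Op 2: place BK@(1,0)
Op 3: place WQ@(2,4)
Op 4: remove (2,4)
Op 5: remove (1,0)
Per-piece attacks for B:
  BN@(2,1): attacks (3,3) (4,2) (1,3) (0,2) (4,0) (0,0)
Union (6 distinct): (0,0) (0,2) (1,3) (3,3) (4,0) (4,2)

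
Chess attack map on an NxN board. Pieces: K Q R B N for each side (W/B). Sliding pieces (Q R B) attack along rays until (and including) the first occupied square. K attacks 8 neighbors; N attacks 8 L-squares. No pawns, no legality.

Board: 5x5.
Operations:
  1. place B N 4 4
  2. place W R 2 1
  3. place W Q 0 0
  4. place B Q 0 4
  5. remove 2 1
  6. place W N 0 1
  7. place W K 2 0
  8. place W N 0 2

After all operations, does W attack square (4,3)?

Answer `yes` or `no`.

Op 1: place BN@(4,4)
Op 2: place WR@(2,1)
Op 3: place WQ@(0,0)
Op 4: place BQ@(0,4)
Op 5: remove (2,1)
Op 6: place WN@(0,1)
Op 7: place WK@(2,0)
Op 8: place WN@(0,2)
Per-piece attacks for W:
  WQ@(0,0): attacks (0,1) (1,0) (2,0) (1,1) (2,2) (3,3) (4,4) [ray(0,1) blocked at (0,1); ray(1,0) blocked at (2,0); ray(1,1) blocked at (4,4)]
  WN@(0,1): attacks (1,3) (2,2) (2,0)
  WN@(0,2): attacks (1,4) (2,3) (1,0) (2,1)
  WK@(2,0): attacks (2,1) (3,0) (1,0) (3,1) (1,1)
W attacks (4,3): no

Answer: no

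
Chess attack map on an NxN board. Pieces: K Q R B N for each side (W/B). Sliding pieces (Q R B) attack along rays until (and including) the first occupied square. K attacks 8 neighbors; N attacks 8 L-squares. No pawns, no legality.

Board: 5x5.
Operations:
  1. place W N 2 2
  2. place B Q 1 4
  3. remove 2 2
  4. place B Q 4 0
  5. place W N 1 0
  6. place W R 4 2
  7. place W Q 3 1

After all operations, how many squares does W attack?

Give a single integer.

Answer: 19

Derivation:
Op 1: place WN@(2,2)
Op 2: place BQ@(1,4)
Op 3: remove (2,2)
Op 4: place BQ@(4,0)
Op 5: place WN@(1,0)
Op 6: place WR@(4,2)
Op 7: place WQ@(3,1)
Per-piece attacks for W:
  WN@(1,0): attacks (2,2) (3,1) (0,2)
  WQ@(3,1): attacks (3,2) (3,3) (3,4) (3,0) (4,1) (2,1) (1,1) (0,1) (4,2) (4,0) (2,2) (1,3) (0,4) (2,0) [ray(1,1) blocked at (4,2); ray(1,-1) blocked at (4,0)]
  WR@(4,2): attacks (4,3) (4,4) (4,1) (4,0) (3,2) (2,2) (1,2) (0,2) [ray(0,-1) blocked at (4,0)]
Union (19 distinct): (0,1) (0,2) (0,4) (1,1) (1,2) (1,3) (2,0) (2,1) (2,2) (3,0) (3,1) (3,2) (3,3) (3,4) (4,0) (4,1) (4,2) (4,3) (4,4)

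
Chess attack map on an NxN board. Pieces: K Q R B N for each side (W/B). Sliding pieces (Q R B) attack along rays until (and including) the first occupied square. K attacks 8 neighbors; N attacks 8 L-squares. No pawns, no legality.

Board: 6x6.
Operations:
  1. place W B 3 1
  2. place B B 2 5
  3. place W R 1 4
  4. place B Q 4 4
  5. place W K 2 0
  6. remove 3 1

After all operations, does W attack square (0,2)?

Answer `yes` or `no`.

Answer: no

Derivation:
Op 1: place WB@(3,1)
Op 2: place BB@(2,5)
Op 3: place WR@(1,4)
Op 4: place BQ@(4,4)
Op 5: place WK@(2,0)
Op 6: remove (3,1)
Per-piece attacks for W:
  WR@(1,4): attacks (1,5) (1,3) (1,2) (1,1) (1,0) (2,4) (3,4) (4,4) (0,4) [ray(1,0) blocked at (4,4)]
  WK@(2,0): attacks (2,1) (3,0) (1,0) (3,1) (1,1)
W attacks (0,2): no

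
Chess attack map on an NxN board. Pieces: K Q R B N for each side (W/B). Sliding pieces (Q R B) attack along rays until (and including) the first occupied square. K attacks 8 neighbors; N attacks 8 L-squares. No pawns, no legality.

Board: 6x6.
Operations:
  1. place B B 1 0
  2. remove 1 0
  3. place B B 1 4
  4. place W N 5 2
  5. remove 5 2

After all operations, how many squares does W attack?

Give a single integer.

Op 1: place BB@(1,0)
Op 2: remove (1,0)
Op 3: place BB@(1,4)
Op 4: place WN@(5,2)
Op 5: remove (5,2)
Per-piece attacks for W:
Union (0 distinct): (none)

Answer: 0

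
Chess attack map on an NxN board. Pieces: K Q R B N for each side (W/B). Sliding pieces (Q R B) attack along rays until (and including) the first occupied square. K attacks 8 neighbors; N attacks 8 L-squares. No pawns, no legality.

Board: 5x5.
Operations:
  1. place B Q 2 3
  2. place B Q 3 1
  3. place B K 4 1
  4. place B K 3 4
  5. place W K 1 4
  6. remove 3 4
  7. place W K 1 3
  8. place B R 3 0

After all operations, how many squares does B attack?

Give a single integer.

Answer: 20

Derivation:
Op 1: place BQ@(2,3)
Op 2: place BQ@(3,1)
Op 3: place BK@(4,1)
Op 4: place BK@(3,4)
Op 5: place WK@(1,4)
Op 6: remove (3,4)
Op 7: place WK@(1,3)
Op 8: place BR@(3,0)
Per-piece attacks for B:
  BQ@(2,3): attacks (2,4) (2,2) (2,1) (2,0) (3,3) (4,3) (1,3) (3,4) (3,2) (4,1) (1,4) (1,2) (0,1) [ray(-1,0) blocked at (1,3); ray(1,-1) blocked at (4,1); ray(-1,1) blocked at (1,4)]
  BR@(3,0): attacks (3,1) (4,0) (2,0) (1,0) (0,0) [ray(0,1) blocked at (3,1)]
  BQ@(3,1): attacks (3,2) (3,3) (3,4) (3,0) (4,1) (2,1) (1,1) (0,1) (4,2) (4,0) (2,2) (1,3) (2,0) [ray(0,-1) blocked at (3,0); ray(1,0) blocked at (4,1); ray(-1,1) blocked at (1,3)]
  BK@(4,1): attacks (4,2) (4,0) (3,1) (3,2) (3,0)
Union (20 distinct): (0,0) (0,1) (1,0) (1,1) (1,2) (1,3) (1,4) (2,0) (2,1) (2,2) (2,4) (3,0) (3,1) (3,2) (3,3) (3,4) (4,0) (4,1) (4,2) (4,3)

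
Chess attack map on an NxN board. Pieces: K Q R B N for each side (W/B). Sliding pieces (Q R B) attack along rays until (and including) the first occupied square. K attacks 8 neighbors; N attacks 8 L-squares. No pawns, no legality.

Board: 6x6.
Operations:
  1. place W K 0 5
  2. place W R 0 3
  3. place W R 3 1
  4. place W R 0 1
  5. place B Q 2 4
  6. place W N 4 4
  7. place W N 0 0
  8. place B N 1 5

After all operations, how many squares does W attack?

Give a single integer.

Answer: 25

Derivation:
Op 1: place WK@(0,5)
Op 2: place WR@(0,3)
Op 3: place WR@(3,1)
Op 4: place WR@(0,1)
Op 5: place BQ@(2,4)
Op 6: place WN@(4,4)
Op 7: place WN@(0,0)
Op 8: place BN@(1,5)
Per-piece attacks for W:
  WN@(0,0): attacks (1,2) (2,1)
  WR@(0,1): attacks (0,2) (0,3) (0,0) (1,1) (2,1) (3,1) [ray(0,1) blocked at (0,3); ray(0,-1) blocked at (0,0); ray(1,0) blocked at (3,1)]
  WR@(0,3): attacks (0,4) (0,5) (0,2) (0,1) (1,3) (2,3) (3,3) (4,3) (5,3) [ray(0,1) blocked at (0,5); ray(0,-1) blocked at (0,1)]
  WK@(0,5): attacks (0,4) (1,5) (1,4)
  WR@(3,1): attacks (3,2) (3,3) (3,4) (3,5) (3,0) (4,1) (5,1) (2,1) (1,1) (0,1) [ray(-1,0) blocked at (0,1)]
  WN@(4,4): attacks (2,5) (5,2) (3,2) (2,3)
Union (25 distinct): (0,0) (0,1) (0,2) (0,3) (0,4) (0,5) (1,1) (1,2) (1,3) (1,4) (1,5) (2,1) (2,3) (2,5) (3,0) (3,1) (3,2) (3,3) (3,4) (3,5) (4,1) (4,3) (5,1) (5,2) (5,3)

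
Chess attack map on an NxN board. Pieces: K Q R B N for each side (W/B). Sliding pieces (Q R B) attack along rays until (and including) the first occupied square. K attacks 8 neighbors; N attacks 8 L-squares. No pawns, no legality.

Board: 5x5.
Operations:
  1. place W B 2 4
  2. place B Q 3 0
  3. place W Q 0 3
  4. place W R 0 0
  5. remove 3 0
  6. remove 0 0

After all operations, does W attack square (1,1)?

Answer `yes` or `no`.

Answer: no

Derivation:
Op 1: place WB@(2,4)
Op 2: place BQ@(3,0)
Op 3: place WQ@(0,3)
Op 4: place WR@(0,0)
Op 5: remove (3,0)
Op 6: remove (0,0)
Per-piece attacks for W:
  WQ@(0,3): attacks (0,4) (0,2) (0,1) (0,0) (1,3) (2,3) (3,3) (4,3) (1,4) (1,2) (2,1) (3,0)
  WB@(2,4): attacks (3,3) (4,2) (1,3) (0,2)
W attacks (1,1): no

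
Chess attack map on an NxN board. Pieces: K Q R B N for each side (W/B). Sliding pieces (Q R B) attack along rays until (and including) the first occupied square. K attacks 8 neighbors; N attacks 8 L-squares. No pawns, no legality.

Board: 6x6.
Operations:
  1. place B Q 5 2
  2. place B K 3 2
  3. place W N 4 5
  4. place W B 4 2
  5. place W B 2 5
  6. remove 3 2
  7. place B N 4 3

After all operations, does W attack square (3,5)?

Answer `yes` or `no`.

Answer: no

Derivation:
Op 1: place BQ@(5,2)
Op 2: place BK@(3,2)
Op 3: place WN@(4,5)
Op 4: place WB@(4,2)
Op 5: place WB@(2,5)
Op 6: remove (3,2)
Op 7: place BN@(4,3)
Per-piece attacks for W:
  WB@(2,5): attacks (3,4) (4,3) (1,4) (0,3) [ray(1,-1) blocked at (4,3)]
  WB@(4,2): attacks (5,3) (5,1) (3,3) (2,4) (1,5) (3,1) (2,0)
  WN@(4,5): attacks (5,3) (3,3) (2,4)
W attacks (3,5): no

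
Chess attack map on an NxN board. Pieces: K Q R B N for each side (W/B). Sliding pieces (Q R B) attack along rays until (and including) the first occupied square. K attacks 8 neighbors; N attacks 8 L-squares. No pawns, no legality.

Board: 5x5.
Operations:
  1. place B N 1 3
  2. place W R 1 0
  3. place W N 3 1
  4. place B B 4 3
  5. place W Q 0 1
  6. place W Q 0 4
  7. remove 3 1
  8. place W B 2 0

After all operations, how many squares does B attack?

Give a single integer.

Op 1: place BN@(1,3)
Op 2: place WR@(1,0)
Op 3: place WN@(3,1)
Op 4: place BB@(4,3)
Op 5: place WQ@(0,1)
Op 6: place WQ@(0,4)
Op 7: remove (3,1)
Op 8: place WB@(2,0)
Per-piece attacks for B:
  BN@(1,3): attacks (3,4) (2,1) (3,2) (0,1)
  BB@(4,3): attacks (3,4) (3,2) (2,1) (1,0) [ray(-1,-1) blocked at (1,0)]
Union (5 distinct): (0,1) (1,0) (2,1) (3,2) (3,4)

Answer: 5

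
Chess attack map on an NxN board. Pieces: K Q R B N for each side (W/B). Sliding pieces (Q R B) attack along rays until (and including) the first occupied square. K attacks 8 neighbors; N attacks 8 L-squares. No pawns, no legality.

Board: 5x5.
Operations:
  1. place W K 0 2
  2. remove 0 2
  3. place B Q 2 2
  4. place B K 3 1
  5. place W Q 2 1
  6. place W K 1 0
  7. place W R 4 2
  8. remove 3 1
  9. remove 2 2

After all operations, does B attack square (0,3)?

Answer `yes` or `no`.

Answer: no

Derivation:
Op 1: place WK@(0,2)
Op 2: remove (0,2)
Op 3: place BQ@(2,2)
Op 4: place BK@(3,1)
Op 5: place WQ@(2,1)
Op 6: place WK@(1,0)
Op 7: place WR@(4,2)
Op 8: remove (3,1)
Op 9: remove (2,2)
Per-piece attacks for B:
B attacks (0,3): no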